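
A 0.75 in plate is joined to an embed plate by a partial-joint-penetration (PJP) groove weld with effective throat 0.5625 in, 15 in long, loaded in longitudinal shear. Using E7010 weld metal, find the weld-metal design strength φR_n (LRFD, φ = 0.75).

E70XX → F_EXX = 70 ksi.
Effective throat (given) t_e = 0.5625 in.
A_we = 0.5625 × 15 = 8.438 in².
F_nw = 0.6 F_EXX = 42 ksi.
φR_n = 0.75 × 42 × 8.438 = 265.8 kips.

φR_n ≈ 266 kips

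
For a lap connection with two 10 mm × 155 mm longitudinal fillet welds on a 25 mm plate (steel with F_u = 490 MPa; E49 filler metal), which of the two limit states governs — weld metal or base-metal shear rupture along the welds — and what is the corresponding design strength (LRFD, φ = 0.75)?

E49XX → F_EXX = 490 MPa.
t_e = 0.707 × 10 = 7.07 mm; L = 310 mm.
Weld metal: φR_n = 0.75 × 0.6 × 490 × 7.07 × 310 × 10⁻³ = 483.3 kN.
Base metal (shear rupture): φR_n = 0.75 × 0.6 × 490 × 25 × 310 × 10⁻³ = 1709 kN.
Governing: weld metal.

φR_n ≈ 483 kN (weld metal governs)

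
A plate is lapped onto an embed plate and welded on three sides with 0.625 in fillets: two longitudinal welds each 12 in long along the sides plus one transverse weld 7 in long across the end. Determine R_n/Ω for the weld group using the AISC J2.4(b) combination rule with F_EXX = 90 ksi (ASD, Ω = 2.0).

R_n/Ω ≈ 370 kip

t_e = 0.707 × 0.625 = 0.4419 in.
R_nwl = 0.6 × 90 × 0.4419 × 24 = 572.7 kip (longitudinal, 2 welds).
R_nwt = 0.6 × 90 × 0.4419 × 7 = 167 kip (transverse, base value).
(i) R_nwl + R_nwt = 739.7 kip; (ii) 0.85 R_nwl + 1.5 R_nwt = 737.3 kip.
R_n = max = 739.7 kip [governs: (i)]; R_n/Ω = 369.8 kip.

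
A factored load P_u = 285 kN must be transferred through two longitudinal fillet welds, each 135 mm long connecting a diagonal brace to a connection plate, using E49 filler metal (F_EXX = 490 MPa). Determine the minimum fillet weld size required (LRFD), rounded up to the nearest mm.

Total weld length L = 270 mm.
Required throat t_e = P_u / (φ × 0.6 F_EXX × L) = 285 / (0.75 × 0.6 × 490 × 270 × 10⁻³) = 4.787 mm.
Required leg w = t_e / 0.707 = 6.771 mm → use 7 mm.

w = 7 mm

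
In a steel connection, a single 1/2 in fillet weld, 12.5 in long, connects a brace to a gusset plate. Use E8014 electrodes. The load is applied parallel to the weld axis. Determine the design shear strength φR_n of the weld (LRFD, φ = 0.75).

E80XX → F_EXX = 80 ksi.
Effective throat t_e = 0.707 × 0.5 = 0.3535 in.
Total length L = 12.5 in; A_we = 0.3535 × 12.5 = 4.419 in².
F_nw = 0.6 F_EXX = 0.6 × 80 = 48 ksi.
φR_n = 0.75 × 48 × 4.419 = 159.1 kips.

φR_n ≈ 159 kips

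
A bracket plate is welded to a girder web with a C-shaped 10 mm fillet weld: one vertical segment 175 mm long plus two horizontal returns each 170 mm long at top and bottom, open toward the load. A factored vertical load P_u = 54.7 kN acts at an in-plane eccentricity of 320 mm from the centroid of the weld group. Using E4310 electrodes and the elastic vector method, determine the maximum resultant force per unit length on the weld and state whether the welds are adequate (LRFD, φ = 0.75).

E43XX → F_EXX = 430 MPa.
Total weld length L_w = 515 mm. Treat welds as unit-width lines.
Centroid: x̄ = 2×170×85 / 515 = 56.12 mm from the vertical weld.
Polar moment about centroid: J = I_x + I_y = [175³/12 + 2×170×87.5²] + [175×56.12² + 2(170³/12 + 170×28.88²)] = 4703000 mm³.
Direct shear f_v = P/L_w = 54.7×10³ / 515 = 106.2 N/mm (vertical).
Torsion M = P·e = 54.7×10³ × 320 = 17504000 N·mm.
Critical point at (x, y) = (113.9, 87.5) from centroid. f_tx = M·y/J = 325.6 N/mm; f_ty = M·x/J = 423.8 N/mm.
Resultant f_max = √[f_tx² + (f_v + f_ty)²] = √[325.6² + (106.2 + 423.8)²] = 622.1 N/mm.
Capacity per unit length: φr_n = 0.75 × 0.6 × 430 × (0.707 × 10) = 1368 N/mm.
622.1 ≤ 1368 → adequate.

f_max ≈ 622 N/mm; adequate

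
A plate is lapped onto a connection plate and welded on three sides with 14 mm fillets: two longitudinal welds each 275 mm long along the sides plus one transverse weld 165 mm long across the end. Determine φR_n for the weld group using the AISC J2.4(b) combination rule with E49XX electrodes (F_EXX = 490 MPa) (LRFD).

t_e = 0.707 × 14 = 9.898 mm.
R_nwl = 0.6 × 490 × 9.898 × 550 × 10⁻³ = 1601 kN (longitudinal, 2 welds).
R_nwt = 0.6 × 490 × 9.898 × 165 × 10⁻³ = 480.2 kN (transverse, base value).
(i) R_nwl + R_nwt = 2081 kN; (ii) 0.85 R_nwl + 1.5 R_nwt = 2081 kN.
R_n = max = 2081 kN [governs: (ii)]; φR_n = 1560 kN.

φR_n ≈ 1560 kN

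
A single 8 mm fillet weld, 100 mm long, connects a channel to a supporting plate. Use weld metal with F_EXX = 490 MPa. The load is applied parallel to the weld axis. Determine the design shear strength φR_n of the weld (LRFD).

Effective throat t_e = 0.707 × 8 = 5.656 mm.
Total length L = 100 mm; A_we = 5.656 × 100 = 565.6 mm².
F_nw = 0.6 F_EXX = 0.6 × 490 = 294 MPa.
φR_n = 0.75 × 294 × 565.6 × 10⁻³ = 124.7 kN.

φR_n ≈ 125 kN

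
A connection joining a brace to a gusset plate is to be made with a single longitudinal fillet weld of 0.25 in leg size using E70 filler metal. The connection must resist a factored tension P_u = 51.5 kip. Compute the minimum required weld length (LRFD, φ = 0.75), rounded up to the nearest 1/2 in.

L = 9.5 in

E70XX → F_EXX = 70 ksi.
Throat t_e = 0.707 × 0.25 = 0.1767 in.
φr_n = 0.75 × 0.6 × 70 × 0.1767 = 5.568 kip/in.
L_req = P_u / φr_n = 51.5 / 5.568 = 9.25 in total.
Round up → use L = 9.5 in.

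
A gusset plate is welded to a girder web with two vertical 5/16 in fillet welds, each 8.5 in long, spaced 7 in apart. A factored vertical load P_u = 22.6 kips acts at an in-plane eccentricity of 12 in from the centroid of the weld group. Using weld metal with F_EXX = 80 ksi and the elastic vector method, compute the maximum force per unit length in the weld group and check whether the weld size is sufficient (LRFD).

Total weld length L_w = 17 in. Treat welds as unit-width lines.
Polar moment about centroid: J = 2[d³/12 + d(b/2)²] = 2[8.5³/12 + 8.5×3.5²] = 310.6 in³.
Direct shear f_v = P/L_w = 22.6 / 17 = 1.329 kip/in (vertical).
Torsion M = P·e = 22.6 × 12 = 271.2 kip·in.
Critical point at (x, y) = (3.5, 4.25) from centroid. f_tx = M·y/J = 3.711 kip/in; f_ty = M·x/J = 3.056 kip/in.
Resultant f_max = √[f_tx² + (f_v + f_ty)²] = √[3.711² + (1.329 + 3.056)²] = 5.745 kip/in.
Capacity per unit length: φr_n = 0.75 × 0.6 × 80 × (0.707 × 0.3125) = 7.954 kip/in.
5.745 ≤ 7.954 → adequate.

f_max ≈ 5.74 kip/in; adequate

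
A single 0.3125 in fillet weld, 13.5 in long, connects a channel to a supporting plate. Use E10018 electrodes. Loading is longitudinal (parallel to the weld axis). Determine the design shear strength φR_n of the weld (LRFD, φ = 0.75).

φR_n ≈ 134 kip

E100XX → F_EXX = 100 ksi.
Effective throat t_e = 0.707 × 0.3125 = 0.2209 in.
Total length L = 13.5 in; A_we = 0.2209 × 13.5 = 2.983 in².
F_nw = 0.6 F_EXX = 0.6 × 100 = 60 ksi.
φR_n = 0.75 × 60 × 2.983 = 134.2 kip.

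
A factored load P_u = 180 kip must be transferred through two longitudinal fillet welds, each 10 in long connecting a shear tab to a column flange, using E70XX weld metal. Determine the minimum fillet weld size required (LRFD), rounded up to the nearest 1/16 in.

w = 7/16 in

E70XX → F_EXX = 70 ksi.
Total weld length L = 20 in.
Required throat t_e = P_u / (φ × 0.6 F_EXX × L) = 180 / (0.75 × 0.6 × 70 × 20) = 0.2857 in.
Required leg w = t_e / 0.707 = 0.4041 in → use 7/16 in.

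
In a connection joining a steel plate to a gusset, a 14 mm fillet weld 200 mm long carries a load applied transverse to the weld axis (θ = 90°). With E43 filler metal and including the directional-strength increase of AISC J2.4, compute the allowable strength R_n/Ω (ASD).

R_n/Ω ≈ 383 kN

E43XX → F_EXX = 430 MPa.
t_e = 0.707 × 14 = 9.898 mm; A_we = 9.898 × 200 = 1980 mm².
Directional factor: 1.0 + 0.5 sin^1.5(90°) = 1.5.
F_nw = 0.6 × 430 × 1.5 = 387 MPa.
R_n/Ω = (387 × 1980) / 2.0 × 10⁻³ = 383.1 kN.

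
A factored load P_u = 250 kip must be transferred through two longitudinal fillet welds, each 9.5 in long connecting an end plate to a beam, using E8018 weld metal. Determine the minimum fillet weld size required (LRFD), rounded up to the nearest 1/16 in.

E80XX → F_EXX = 80 ksi.
Total weld length L = 19 in.
Required throat t_e = P_u / (φ × 0.6 F_EXX × L) = 250 / (0.75 × 0.6 × 80 × 19) = 0.3655 in.
Required leg w = t_e / 0.707 = 0.517 in → use 9/16 in.

w = 9/16 in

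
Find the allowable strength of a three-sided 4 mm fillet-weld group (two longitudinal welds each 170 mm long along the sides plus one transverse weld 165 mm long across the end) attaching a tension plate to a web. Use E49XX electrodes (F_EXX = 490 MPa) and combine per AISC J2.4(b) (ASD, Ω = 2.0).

t_e = 0.707 × 4 = 2.828 mm.
R_nwl = 0.6 × 490 × 2.828 × 340 × 10⁻³ = 282.7 kN (longitudinal, 2 welds).
R_nwt = 0.6 × 490 × 2.828 × 165 × 10⁻³ = 137.2 kN (transverse, base value).
(i) R_nwl + R_nwt = 419.9 kN; (ii) 0.85 R_nwl + 1.5 R_nwt = 446.1 kN.
R_n = max = 446.1 kN [governs: (ii)]; R_n/Ω = 223 kN.

R_n/Ω ≈ 223 kN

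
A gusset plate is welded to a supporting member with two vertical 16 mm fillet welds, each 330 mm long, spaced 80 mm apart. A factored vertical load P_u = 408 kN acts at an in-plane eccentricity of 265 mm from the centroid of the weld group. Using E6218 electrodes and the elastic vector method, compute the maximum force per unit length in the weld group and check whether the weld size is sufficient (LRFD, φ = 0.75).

E62XX → F_EXX = 620 MPa.
Total weld length L_w = 660 mm. Treat welds as unit-width lines.
Polar moment about centroid: J = 2[d³/12 + d(b/2)²] = 2[330³/12 + 330×40²] = 7046000 mm³.
Direct shear f_v = P/L_w = 408×10³ / 660 = 618.2 N/mm (vertical).
Torsion M = P·e = 408×10³ × 265 = 108120000 N·mm.
Critical point at (x, y) = (40, 165) from centroid. f_tx = M·y/J = 2532 N/mm; f_ty = M·x/J = 613.8 N/mm.
Resultant f_max = √[f_tx² + (f_v + f_ty)²] = √[2532² + (618.2 + 613.8)²] = 2816 N/mm.
Capacity per unit length: φr_n = 0.75 × 0.6 × 620 × (0.707 × 16) = 3156 N/mm.
2816 ≤ 3156 → adequate.

f_max ≈ 2820 N/mm; adequate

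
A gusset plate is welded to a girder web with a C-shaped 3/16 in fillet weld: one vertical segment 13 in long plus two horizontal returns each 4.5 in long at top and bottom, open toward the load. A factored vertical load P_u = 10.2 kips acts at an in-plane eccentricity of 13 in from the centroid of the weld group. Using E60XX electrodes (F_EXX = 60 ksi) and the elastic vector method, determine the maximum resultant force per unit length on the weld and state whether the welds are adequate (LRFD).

f_max ≈ 1.89 kip/in; adequate

Total weld length L_w = 22 in. Treat welds as unit-width lines.
Centroid: x̄ = 2×4.5×2.25 / 22 = 0.9205 in from the vertical weld.
Polar moment about centroid: J = I_x + I_y = [13³/12 + 2×4.5×6.5²] + [13×0.9205² + 2(4.5³/12 + 4.5×1.33²)] = 605.4 in³.
Direct shear f_v = P/L_w = 10.2 / 22 = 0.4636 kip/in (vertical).
Torsion M = P·e = 10.2 × 13 = 132.6 kip·in.
Critical point at (x, y) = (3.58, 6.5) from centroid. f_tx = M·y/J = 1.424 kip/in; f_ty = M·x/J = 0.784 kip/in.
Resultant f_max = √[f_tx² + (f_v + f_ty)²] = √[1.424² + (0.4636 + 0.784)²] = 1.893 kip/in.
Capacity per unit length: φr_n = 0.75 × 0.6 × 60 × (0.707 × 0.1875) = 3.579 kip/in.
1.893 ≤ 3.579 → adequate.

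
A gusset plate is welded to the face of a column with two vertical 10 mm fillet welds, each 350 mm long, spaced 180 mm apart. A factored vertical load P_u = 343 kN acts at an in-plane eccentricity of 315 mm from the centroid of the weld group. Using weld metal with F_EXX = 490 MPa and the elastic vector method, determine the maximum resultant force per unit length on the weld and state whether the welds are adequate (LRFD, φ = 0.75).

Total weld length L_w = 700 mm. Treat welds as unit-width lines.
Polar moment about centroid: J = 2[d³/12 + d(b/2)²] = 2[350³/12 + 350×90²] = 12820000 mm³.
Direct shear f_v = P/L_w = 343×10³ / 700 = 490 N/mm (vertical).
Torsion M = P·e = 343×10³ × 315 = 108040000 N·mm.
Critical point at (x, y) = (90, 175) from centroid. f_tx = M·y/J = 1475 N/mm; f_ty = M·x/J = 758.8 N/mm.
Resultant f_max = √[f_tx² + (f_v + f_ty)²] = √[1475² + (490 + 758.8)²] = 1933 N/mm.
Capacity per unit length: φr_n = 0.75 × 0.6 × 490 × (0.707 × 10) = 1559 N/mm.
1933 > 1559 → NOT adequate.

f_max ≈ 1930 N/mm; NOT adequate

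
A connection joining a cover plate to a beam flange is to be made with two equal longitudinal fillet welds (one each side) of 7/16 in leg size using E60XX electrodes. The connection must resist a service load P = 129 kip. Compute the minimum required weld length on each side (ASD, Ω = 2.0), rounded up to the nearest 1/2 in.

L = 12 in on each side

E60XX → F_EXX = 60 ksi.
Throat t_e = 0.707 × 0.4375 = 0.3093 in.
r_n/Ω = (0.6 × 60 × 0.3093) / 2.0 = 5.568 kip/in.
L_req = P / (r_n/Ω) = 129 / 5.568 = 23.17 in total.
Per side: 23.17 / 2 = 11.58 in.
Round up → use L = 12 in on each side.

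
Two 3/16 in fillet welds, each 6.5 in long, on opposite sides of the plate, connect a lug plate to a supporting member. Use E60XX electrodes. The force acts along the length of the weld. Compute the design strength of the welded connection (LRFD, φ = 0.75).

E60XX → F_EXX = 60 ksi.
Effective throat t_e = 0.707 × 0.1875 = 0.1326 in.
Total length L = 13 in; A_we = 0.1326 × 13 = 1.723 in².
F_nw = 0.6 F_EXX = 0.6 × 60 = 36 ksi.
φR_n = 0.75 × 36 × 1.723 = 46.53 kips.

φR_n ≈ 46.5 kips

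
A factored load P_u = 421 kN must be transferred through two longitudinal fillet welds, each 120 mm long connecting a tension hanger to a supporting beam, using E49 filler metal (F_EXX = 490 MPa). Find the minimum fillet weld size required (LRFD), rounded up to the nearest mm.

Total weld length L = 240 mm.
Required throat t_e = P_u / (φ × 0.6 F_EXX × L) = 421 / (0.75 × 0.6 × 490 × 240 × 10⁻³) = 7.955 mm.
Required leg w = t_e / 0.707 = 11.25 mm → use 12 mm.

w = 12 mm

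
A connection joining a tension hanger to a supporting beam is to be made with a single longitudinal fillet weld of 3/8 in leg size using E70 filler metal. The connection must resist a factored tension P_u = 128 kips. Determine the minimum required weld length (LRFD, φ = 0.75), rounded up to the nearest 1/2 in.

L = 15.5 in

E70XX → F_EXX = 70 ksi.
Throat t_e = 0.707 × 0.375 = 0.2651 in.
φr_n = 0.75 × 0.6 × 70 × 0.2651 = 8.351 kips/in.
L_req = P_u / φr_n = 128 / 8.351 = 15.33 in total.
Round up → use L = 15.5 in.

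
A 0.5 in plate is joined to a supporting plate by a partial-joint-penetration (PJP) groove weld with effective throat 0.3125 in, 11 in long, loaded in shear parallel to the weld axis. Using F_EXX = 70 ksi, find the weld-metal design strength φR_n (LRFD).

φR_n ≈ 108 kips

Effective throat (given) t_e = 0.3125 in.
A_we = 0.3125 × 11 = 3.438 in².
F_nw = 0.6 F_EXX = 42 ksi.
φR_n = 0.75 × 42 × 3.438 = 108.3 kips.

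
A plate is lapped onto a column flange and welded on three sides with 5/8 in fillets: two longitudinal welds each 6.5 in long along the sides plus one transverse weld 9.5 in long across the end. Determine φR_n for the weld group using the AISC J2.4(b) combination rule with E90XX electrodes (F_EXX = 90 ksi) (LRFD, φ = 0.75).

φR_n ≈ 453 kips

t_e = 0.707 × 0.625 = 0.4419 in.
R_nwl = 0.6 × 90 × 0.4419 × 13 = 310.2 kips (longitudinal, 2 welds).
R_nwt = 0.6 × 90 × 0.4419 × 9.5 = 226.7 kips (transverse, base value).
(i) R_nwl + R_nwt = 536.9 kips; (ii) 0.85 R_nwl + 1.5 R_nwt = 603.7 kips.
R_n = max = 603.7 kips [governs: (ii)]; φR_n = 452.8 kips.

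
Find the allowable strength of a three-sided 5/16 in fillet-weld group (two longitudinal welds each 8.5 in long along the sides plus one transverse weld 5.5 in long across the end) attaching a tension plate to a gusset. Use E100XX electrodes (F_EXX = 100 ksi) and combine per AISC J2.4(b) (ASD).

t_e = 0.707 × 0.3125 = 0.2209 in.
R_nwl = 0.6 × 100 × 0.2209 × 17 = 225.4 kips (longitudinal, 2 welds).
R_nwt = 0.6 × 100 × 0.2209 × 5.5 = 72.91 kips (transverse, base value).
(i) R_nwl + R_nwt = 298.3 kips; (ii) 0.85 R_nwl + 1.5 R_nwt = 300.9 kips.
R_n = max = 300.9 kips [governs: (ii)]; R_n/Ω = 150.5 kips.

R_n/Ω ≈ 150 kips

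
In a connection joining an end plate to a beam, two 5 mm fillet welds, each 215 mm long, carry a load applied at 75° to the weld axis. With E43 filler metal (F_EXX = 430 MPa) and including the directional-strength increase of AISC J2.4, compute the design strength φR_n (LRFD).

t_e = 0.707 × 5 = 3.535 mm; A_we = 3.535 × 430 = 1520 mm².
Directional factor: 1.0 + 0.5 sin^1.5(75°) = 1.475.
F_nw = 0.6 × 430 × 1.475 = 380.5 MPa.
φR_n = 0.75 × 380.5 × 1520 × 10⁻³ = 433.7 kN.

φR_n ≈ 434 kN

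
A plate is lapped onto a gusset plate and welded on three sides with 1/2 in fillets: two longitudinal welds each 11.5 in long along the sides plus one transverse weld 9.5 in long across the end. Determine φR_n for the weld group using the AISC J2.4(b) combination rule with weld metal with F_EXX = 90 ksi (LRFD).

φR_n ≈ 484 kip

t_e = 0.707 × 0.5 = 0.3535 in.
R_nwl = 0.6 × 90 × 0.3535 × 23 = 439 kip (longitudinal, 2 welds).
R_nwt = 0.6 × 90 × 0.3535 × 9.5 = 181.3 kip (transverse, base value).
(i) R_nwl + R_nwt = 620.4 kip; (ii) 0.85 R_nwl + 1.5 R_nwt = 645.2 kip.
R_n = max = 645.2 kip [governs: (ii)]; φR_n = 483.9 kip.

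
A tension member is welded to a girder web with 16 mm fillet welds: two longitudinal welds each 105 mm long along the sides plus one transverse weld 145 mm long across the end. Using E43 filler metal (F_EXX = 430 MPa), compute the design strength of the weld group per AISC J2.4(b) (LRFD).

t_e = 0.707 × 16 = 11.31 mm.
R_nwl = 0.6 × 430 × 11.31 × 210 × 10⁻³ = 612.9 kN (longitudinal, 2 welds).
R_nwt = 0.6 × 430 × 11.31 × 145 × 10⁻³ = 423.2 kN (transverse, base value).
(i) R_nwl + R_nwt = 1036 kN; (ii) 0.85 R_nwl + 1.5 R_nwt = 1156 kN.
R_n = max = 1156 kN [governs: (ii)]; φR_n = 866.8 kN.

φR_n ≈ 867 kN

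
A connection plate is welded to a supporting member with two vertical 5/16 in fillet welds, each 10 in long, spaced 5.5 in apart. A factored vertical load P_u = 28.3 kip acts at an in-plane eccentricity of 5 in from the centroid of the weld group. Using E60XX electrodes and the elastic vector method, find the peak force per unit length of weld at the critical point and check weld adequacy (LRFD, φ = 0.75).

E60XX → F_EXX = 60 ksi.
Total weld length L_w = 20 in. Treat welds as unit-width lines.
Polar moment about centroid: J = 2[d³/12 + d(b/2)²] = 2[10³/12 + 10×2.75²] = 317.9 in³.
Direct shear f_v = P/L_w = 28.3 / 20 = 1.415 kip/in (vertical).
Torsion M = P·e = 28.3 × 5 = 141.5 kip·in.
Critical point at (x, y) = (2.75, 5) from centroid. f_tx = M·y/J = 2.225 kip/in; f_ty = M·x/J = 1.224 kip/in.
Resultant f_max = √[f_tx² + (f_v + f_ty)²] = √[2.225² + (1.415 + 1.224)²] = 3.452 kip/in.
Capacity per unit length: φr_n = 0.75 × 0.6 × 60 × (0.707 × 0.3125) = 5.965 kip/in.
3.452 ≤ 5.965 → adequate.

f_max ≈ 3.45 kip/in; adequate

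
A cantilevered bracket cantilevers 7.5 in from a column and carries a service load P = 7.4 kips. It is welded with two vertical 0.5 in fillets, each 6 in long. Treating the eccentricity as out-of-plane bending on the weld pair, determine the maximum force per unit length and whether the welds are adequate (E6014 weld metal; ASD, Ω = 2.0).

E60XX → F_EXX = 60 ksi.
L_w = 2 × 6 = 12 in; section modulus (unit throat) S = 2 × L²/6 = 12 in².
Direct shear f_v = P/L_w = 7.4/12 = 0.6167 kip/in.
Moment M = P × e = 7.4 × 7.5 = 55.5 kip·in; bending f_b = M/S = 4.625 kip/in.
f_max = √(f_v² + f_b²) = √(0.6167² + 4.625²) = 4.666 kip/in.
r_n/Ω = (1/2.0) × 0.6 × 60 × (0.707 × 0.5) = 6.363 kip/in → adequate.

f_max ≈ 4.67 kip/in; adequate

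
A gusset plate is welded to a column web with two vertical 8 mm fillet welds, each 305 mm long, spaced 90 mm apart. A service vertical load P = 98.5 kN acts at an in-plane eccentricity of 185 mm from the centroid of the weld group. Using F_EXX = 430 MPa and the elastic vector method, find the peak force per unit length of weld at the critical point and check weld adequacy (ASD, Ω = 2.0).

f_max ≈ 554 N/mm; adequate

Total weld length L_w = 610 mm. Treat welds as unit-width lines.
Polar moment about centroid: J = 2[d³/12 + d(b/2)²] = 2[305³/12 + 305×45²] = 5964000 mm³.
Direct shear f_v = P/L_w = 98.5×10³ / 610 = 161.5 N/mm (vertical).
Torsion M = P·e = 98.5×10³ × 185 = 18222000 N·mm.
Critical point at (x, y) = (45, 152.5) from centroid. f_tx = M·y/J = 465.9 N/mm; f_ty = M·x/J = 137.5 N/mm.
Resultant f_max = √[f_tx² + (f_v + f_ty)²] = √[465.9² + (161.5 + 137.5)²] = 553.6 N/mm.
Capacity per unit length: r_n/Ω = (1/2.0) × 0.6 × 430 × (0.707 × 8) = 729.6 N/mm.
553.6 ≤ 729.6 → adequate.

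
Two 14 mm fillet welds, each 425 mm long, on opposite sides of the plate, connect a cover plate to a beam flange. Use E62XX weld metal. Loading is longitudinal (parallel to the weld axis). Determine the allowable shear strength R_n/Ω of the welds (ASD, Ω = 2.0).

R_n/Ω ≈ 1560 kN

E62XX → F_EXX = 620 MPa.
Effective throat t_e = 0.707 × 14 = 9.898 mm.
Total length L = 850 mm; A_we = 9.898 × 850 = 8413 mm².
F_nw = 0.6 F_EXX = 0.6 × 620 = 372 MPa.
R_n = 372 × 8413 × 10⁻³ = 3130 kN; R_n/Ω = 3130/2.0 = 1565 kN.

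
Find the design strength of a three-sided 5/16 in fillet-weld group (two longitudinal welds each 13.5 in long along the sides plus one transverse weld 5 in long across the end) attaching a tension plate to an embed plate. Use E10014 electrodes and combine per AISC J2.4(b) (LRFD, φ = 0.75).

φR_n ≈ 318 kip

E100XX → F_EXX = 100 ksi.
t_e = 0.707 × 0.3125 = 0.2209 in.
R_nwl = 0.6 × 100 × 0.2209 × 27 = 357.9 kip (longitudinal, 2 welds).
R_nwt = 0.6 × 100 × 0.2209 × 5 = 66.28 kip (transverse, base value).
(i) R_nwl + R_nwt = 424.2 kip; (ii) 0.85 R_nwl + 1.5 R_nwt = 403.7 kip.
R_n = max = 424.2 kip [governs: (i)]; φR_n = 318.1 kip.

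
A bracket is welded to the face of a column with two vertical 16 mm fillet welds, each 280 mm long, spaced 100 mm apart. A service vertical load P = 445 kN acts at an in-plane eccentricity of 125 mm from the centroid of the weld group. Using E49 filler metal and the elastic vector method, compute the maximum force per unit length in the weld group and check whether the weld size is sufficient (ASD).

E49XX → F_EXX = 490 MPa.
Total weld length L_w = 560 mm. Treat welds as unit-width lines.
Polar moment about centroid: J = 2[d³/12 + d(b/2)²] = 2[280³/12 + 280×50²] = 5059000 mm³.
Direct shear f_v = P/L_w = 445×10³ / 560 = 794.6 N/mm (vertical).
Torsion M = P·e = 445×10³ × 125 = 55625000 N·mm.
Critical point at (x, y) = (50, 140) from centroid. f_tx = M·y/J = 1539 N/mm; f_ty = M·x/J = 549.8 N/mm.
Resultant f_max = √[f_tx² + (f_v + f_ty)²] = √[1539² + (794.6 + 549.8)²] = 2044 N/mm.
Capacity per unit length: r_n/Ω = (1/2.0) × 0.6 × 490 × (0.707 × 16) = 1663 N/mm.
2044 > 1663 → NOT adequate.

f_max ≈ 2040 N/mm; NOT adequate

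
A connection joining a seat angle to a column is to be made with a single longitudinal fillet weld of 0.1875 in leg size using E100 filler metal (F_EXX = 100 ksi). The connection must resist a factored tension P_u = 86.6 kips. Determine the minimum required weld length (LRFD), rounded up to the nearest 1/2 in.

L = 15 in

Throat t_e = 0.707 × 0.1875 = 0.1326 in.
φr_n = 0.75 × 0.6 × 100 × 0.1326 = 5.965 kips/in.
L_req = P_u / φr_n = 86.6 / 5.965 = 14.52 in total.
Round up → use L = 15 in.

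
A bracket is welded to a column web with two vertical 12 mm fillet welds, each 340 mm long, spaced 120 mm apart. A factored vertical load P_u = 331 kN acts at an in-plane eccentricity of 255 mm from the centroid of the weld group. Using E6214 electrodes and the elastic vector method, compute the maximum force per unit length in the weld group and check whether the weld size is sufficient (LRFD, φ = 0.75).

f_max ≈ 1910 N/mm; adequate

E62XX → F_EXX = 620 MPa.
Total weld length L_w = 680 mm. Treat welds as unit-width lines.
Polar moment about centroid: J = 2[d³/12 + d(b/2)²] = 2[340³/12 + 340×60²] = 8999000 mm³.
Direct shear f_v = P/L_w = 331×10³ / 680 = 486.8 N/mm (vertical).
Torsion M = P·e = 331×10³ × 255 = 84405000 N·mm.
Critical point at (x, y) = (60, 170) from centroid. f_tx = M·y/J = 1595 N/mm; f_ty = M·x/J = 562.8 N/mm.
Resultant f_max = √[f_tx² + (f_v + f_ty)²] = √[1595² + (486.8 + 562.8)²] = 1909 N/mm.
Capacity per unit length: φr_n = 0.75 × 0.6 × 620 × (0.707 × 12) = 2367 N/mm.
1909 ≤ 2367 → adequate.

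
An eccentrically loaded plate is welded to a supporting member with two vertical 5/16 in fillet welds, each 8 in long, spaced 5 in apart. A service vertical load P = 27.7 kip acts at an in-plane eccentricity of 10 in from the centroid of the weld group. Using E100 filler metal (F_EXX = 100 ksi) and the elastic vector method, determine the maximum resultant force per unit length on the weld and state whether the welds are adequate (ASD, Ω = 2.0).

f_max ≈ 8.1 kip/in; NOT adequate

Total weld length L_w = 16 in. Treat welds as unit-width lines.
Polar moment about centroid: J = 2[d³/12 + d(b/2)²] = 2[8³/12 + 8×2.5²] = 185.3 in³.
Direct shear f_v = P/L_w = 27.7 / 16 = 1.731 kip/in (vertical).
Torsion M = P·e = 27.7 × 10 = 277 kip·in.
Critical point at (x, y) = (2.5, 4) from centroid. f_tx = M·y/J = 5.978 kip/in; f_ty = M·x/J = 3.737 kip/in.
Resultant f_max = √[f_tx² + (f_v + f_ty)²] = √[5.978² + (1.731 + 3.737)²] = 8.102 kip/in.
Capacity per unit length: r_n/Ω = (1/2.0) × 0.6 × 100 × (0.707 × 0.3125) = 6.628 kip/in.
8.102 > 6.628 → NOT adequate.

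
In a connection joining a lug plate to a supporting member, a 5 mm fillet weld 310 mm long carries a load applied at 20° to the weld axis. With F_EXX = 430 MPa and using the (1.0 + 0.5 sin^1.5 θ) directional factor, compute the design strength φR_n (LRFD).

t_e = 0.707 × 5 = 3.535 mm; A_we = 3.535 × 310 = 1096 mm².
Directional factor: 1.0 + 0.5 sin^1.5(20°) = 1.1.
F_nw = 0.6 × 430 × 1.1 = 283.8 MPa.
φR_n = 0.75 × 283.8 × 1096 × 10⁻³ = 233.3 kN.

φR_n ≈ 233 kN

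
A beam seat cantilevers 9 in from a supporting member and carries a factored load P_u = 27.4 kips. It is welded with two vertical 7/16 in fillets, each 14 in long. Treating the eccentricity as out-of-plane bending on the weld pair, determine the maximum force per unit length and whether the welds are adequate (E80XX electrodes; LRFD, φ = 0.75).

f_max ≈ 3.9 kip/in; adequate

E80XX → F_EXX = 80 ksi.
L_w = 2 × 14 = 28 in; section modulus (unit throat) S = 2 × L²/6 = 65.33 in².
Direct shear f_v = P/L_w = 27.4/28 = 0.9786 kip/in.
Moment M = P × e = 27.4 × 9 = 246.6 kip·in; bending f_b = M/S = 3.774 kip/in.
f_max = √(f_v² + f_b²) = √(0.9786² + 3.774²) = 3.899 kip/in.
φr_n = 0.75 × 0.6 × 80 × (0.707 × 0.4375) = 11.14 kip/in → adequate.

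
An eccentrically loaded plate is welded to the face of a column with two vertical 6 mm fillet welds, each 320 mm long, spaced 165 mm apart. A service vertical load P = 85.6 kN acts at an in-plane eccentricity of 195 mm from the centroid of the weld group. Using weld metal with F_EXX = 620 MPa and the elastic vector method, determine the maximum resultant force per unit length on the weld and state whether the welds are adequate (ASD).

f_max ≈ 386 N/mm; adequate

Total weld length L_w = 640 mm. Treat welds as unit-width lines.
Polar moment about centroid: J = 2[d³/12 + d(b/2)²] = 2[320³/12 + 320×82.5²] = 9817000 mm³.
Direct shear f_v = P/L_w = 85.6×10³ / 640 = 133.8 N/mm (vertical).
Torsion M = P·e = 85.6×10³ × 195 = 16692000 N·mm.
Critical point at (x, y) = (82.5, 160) from centroid. f_tx = M·y/J = 272 N/mm; f_ty = M·x/J = 140.3 N/mm.
Resultant f_max = √[f_tx² + (f_v + f_ty)²] = √[272² + (133.8 + 140.3)²] = 386.1 N/mm.
Capacity per unit length: r_n/Ω = (1/2.0) × 0.6 × 620 × (0.707 × 6) = 789 N/mm.
386.1 ≤ 789 → adequate.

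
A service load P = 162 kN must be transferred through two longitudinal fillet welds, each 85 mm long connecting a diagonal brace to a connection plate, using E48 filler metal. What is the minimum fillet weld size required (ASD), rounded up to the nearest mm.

w = 10 mm

E48XX → F_EXX = 480 MPa.
Total weld length L = 170 mm.
Required throat t_e = P × Ω / (0.6 F_EXX × L) = 162 × 2.0 / (0.6 × 480 × 170 × 10⁻³) = 6.618 mm.
Required leg w = t_e / 0.707 = 9.36 mm → use 10 mm.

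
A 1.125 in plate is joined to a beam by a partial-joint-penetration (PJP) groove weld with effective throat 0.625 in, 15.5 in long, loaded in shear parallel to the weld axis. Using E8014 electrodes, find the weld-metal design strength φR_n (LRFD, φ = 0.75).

E80XX → F_EXX = 80 ksi.
Effective throat (given) t_e = 0.625 in.
A_we = 0.625 × 15.5 = 9.688 in².
F_nw = 0.6 F_EXX = 48 ksi.
φR_n = 0.75 × 48 × 9.688 = 348.8 kips.

φR_n ≈ 349 kips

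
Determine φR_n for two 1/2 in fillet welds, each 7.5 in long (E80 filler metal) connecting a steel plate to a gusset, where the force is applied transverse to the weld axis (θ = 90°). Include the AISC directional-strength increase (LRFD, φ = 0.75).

E80XX → F_EXX = 80 ksi.
t_e = 0.707 × 0.5 = 0.3535 in; A_we = 0.3535 × 15 = 5.302 in².
Directional factor: 1.0 + 0.5 sin^1.5(90°) = 1.5.
F_nw = 0.6 × 80 × 1.5 = 72 ksi.
φR_n = 0.75 × 72 × 5.302 = 286.3 kips.

φR_n ≈ 286 kips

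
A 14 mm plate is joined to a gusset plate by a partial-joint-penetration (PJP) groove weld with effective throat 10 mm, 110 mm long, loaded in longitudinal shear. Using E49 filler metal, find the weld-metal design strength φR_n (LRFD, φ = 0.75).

E49XX → F_EXX = 490 MPa.
Effective throat (given) t_e = 10 mm.
A_we = 10 × 110 = 1100 mm².
F_nw = 0.6 F_EXX = 294 MPa.
φR_n = 0.75 × 294 × 1100 × 10⁻³ = 242.6 kN.

φR_n ≈ 243 kN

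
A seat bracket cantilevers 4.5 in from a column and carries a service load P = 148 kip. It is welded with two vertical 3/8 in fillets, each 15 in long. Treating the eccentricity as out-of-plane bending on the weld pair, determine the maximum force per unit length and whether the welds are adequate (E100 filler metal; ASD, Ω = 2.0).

f_max ≈ 10.2 kip/in; NOT adequate

E100XX → F_EXX = 100 ksi.
L_w = 2 × 15 = 30 in; section modulus (unit throat) S = 2 × L²/6 = 75 in².
Direct shear f_v = P/L_w = 148/30 = 4.933 kip/in.
Moment M = P × e = 148 × 4.5 = 666 kip·in; bending f_b = M/S = 8.88 kip/in.
f_max = √(f_v² + f_b²) = √(4.933² + 8.88²) = 10.16 kip/in.
r_n/Ω = (1/2.0) × 0.6 × 100 × (0.707 × 0.375) = 7.954 kip/in → NOT adequate.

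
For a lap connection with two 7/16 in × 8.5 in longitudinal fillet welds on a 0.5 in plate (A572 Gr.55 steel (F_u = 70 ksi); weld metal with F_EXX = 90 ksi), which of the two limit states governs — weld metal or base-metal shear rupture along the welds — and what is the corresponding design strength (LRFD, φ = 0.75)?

φR_n ≈ 213 kip (weld metal governs)

t_e = 0.707 × 0.4375 = 0.3093 in; L = 17 in.
Weld metal: φR_n = 0.75 × 0.6 × 90 × 0.3093 × 17 = 213 kip.
Base metal (shear rupture): φR_n = 0.75 × 0.6 × 70 × 0.5 × 17 = 267.8 kip.
Governing: weld metal.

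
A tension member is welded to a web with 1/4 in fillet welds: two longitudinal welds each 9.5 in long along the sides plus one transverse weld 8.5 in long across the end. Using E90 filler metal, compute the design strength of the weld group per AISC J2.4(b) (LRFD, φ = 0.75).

φR_n ≈ 207 kip

E90XX → F_EXX = 90 ksi.
t_e = 0.707 × 0.25 = 0.1767 in.
R_nwl = 0.6 × 90 × 0.1767 × 19 = 181.3 kip (longitudinal, 2 welds).
R_nwt = 0.6 × 90 × 0.1767 × 8.5 = 81.13 kip (transverse, base value).
(i) R_nwl + R_nwt = 262.5 kip; (ii) 0.85 R_nwl + 1.5 R_nwt = 275.8 kip.
R_n = max = 275.8 kip [governs: (ii)]; φR_n = 206.9 kip.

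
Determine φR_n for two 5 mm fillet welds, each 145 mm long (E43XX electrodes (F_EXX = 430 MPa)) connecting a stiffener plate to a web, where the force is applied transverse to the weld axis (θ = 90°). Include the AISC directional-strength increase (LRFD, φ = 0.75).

t_e = 0.707 × 5 = 3.535 mm; A_we = 3.535 × 290 = 1025 mm².
Directional factor: 1.0 + 0.5 sin^1.5(90°) = 1.5.
F_nw = 0.6 × 430 × 1.5 = 387 MPa.
φR_n = 0.75 × 387 × 1025 × 10⁻³ = 297.5 kN.

φR_n ≈ 298 kN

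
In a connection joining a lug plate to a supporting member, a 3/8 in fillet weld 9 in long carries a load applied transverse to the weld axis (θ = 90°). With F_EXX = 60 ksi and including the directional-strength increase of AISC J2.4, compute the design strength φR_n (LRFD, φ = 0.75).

φR_n ≈ 96.6 kips

t_e = 0.707 × 0.375 = 0.2651 in; A_we = 0.2651 × 9 = 2.386 in².
Directional factor: 1.0 + 0.5 sin^1.5(90°) = 1.5.
F_nw = 0.6 × 60 × 1.5 = 54 ksi.
φR_n = 0.75 × 54 × 2.386 = 96.64 kips.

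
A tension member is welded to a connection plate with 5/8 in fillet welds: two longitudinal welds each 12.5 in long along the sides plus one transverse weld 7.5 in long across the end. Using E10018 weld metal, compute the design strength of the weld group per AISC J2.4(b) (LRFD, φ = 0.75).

E100XX → F_EXX = 100 ksi.
t_e = 0.707 × 0.625 = 0.4419 in.
R_nwl = 0.6 × 100 × 0.4419 × 25 = 662.8 kip (longitudinal, 2 welds).
R_nwt = 0.6 × 100 × 0.4419 × 7.5 = 198.8 kip (transverse, base value).
(i) R_nwl + R_nwt = 861.7 kip; (ii) 0.85 R_nwl + 1.5 R_nwt = 861.7 kip.
R_n = max = 861.7 kip [governs: (ii)]; φR_n = 646.2 kip.

φR_n ≈ 646 kip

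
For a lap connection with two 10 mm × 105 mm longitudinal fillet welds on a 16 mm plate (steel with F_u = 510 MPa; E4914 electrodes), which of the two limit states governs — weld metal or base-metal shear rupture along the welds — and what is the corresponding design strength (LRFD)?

φR_n ≈ 327 kN (weld metal governs)

E49XX → F_EXX = 490 MPa.
t_e = 0.707 × 10 = 7.07 mm; L = 210 mm.
Weld metal: φR_n = 0.75 × 0.6 × 490 × 7.07 × 210 × 10⁻³ = 327.4 kN.
Base metal (shear rupture): φR_n = 0.75 × 0.6 × 510 × 16 × 210 × 10⁻³ = 771.1 kN.
Governing: weld metal.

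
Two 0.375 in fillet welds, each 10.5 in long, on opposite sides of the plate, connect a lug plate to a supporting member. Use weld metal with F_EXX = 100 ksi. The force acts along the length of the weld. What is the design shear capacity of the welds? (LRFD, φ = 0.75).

Effective throat t_e = 0.707 × 0.375 = 0.2651 in.
Total length L = 21 in; A_we = 0.2651 × 21 = 5.568 in².
F_nw = 0.6 F_EXX = 0.6 × 100 = 60 ksi.
φR_n = 0.75 × 60 × 5.568 = 250.5 kip.

φR_n ≈ 251 kip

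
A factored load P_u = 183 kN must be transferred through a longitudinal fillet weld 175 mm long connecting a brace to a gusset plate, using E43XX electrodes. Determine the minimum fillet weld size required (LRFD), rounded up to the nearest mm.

w = 8 mm

E43XX → F_EXX = 430 MPa.
Total weld length L = 175 mm.
Required throat t_e = P_u / (φ × 0.6 F_EXX × L) = 183 / (0.75 × 0.6 × 430 × 175 × 10⁻³) = 5.404 mm.
Required leg w = t_e / 0.707 = 7.644 mm → use 8 mm.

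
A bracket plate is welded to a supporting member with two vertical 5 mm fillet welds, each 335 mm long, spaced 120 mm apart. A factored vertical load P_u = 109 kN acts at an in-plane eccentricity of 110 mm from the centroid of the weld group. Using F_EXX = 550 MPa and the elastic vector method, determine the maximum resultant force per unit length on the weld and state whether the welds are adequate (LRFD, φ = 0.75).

f_max ≈ 337 N/mm; adequate

Total weld length L_w = 670 mm. Treat welds as unit-width lines.
Polar moment about centroid: J = 2[d³/12 + d(b/2)²] = 2[335³/12 + 335×60²] = 8678000 mm³.
Direct shear f_v = P/L_w = 109×10³ / 670 = 162.7 N/mm (vertical).
Torsion M = P·e = 109×10³ × 110 = 11990000 N·mm.
Critical point at (x, y) = (60, 167.5) from centroid. f_tx = M·y/J = 231.4 N/mm; f_ty = M·x/J = 82.9 N/mm.
Resultant f_max = √[f_tx² + (f_v + f_ty)²] = √[231.4² + (162.7 + 82.9)²] = 337.5 N/mm.
Capacity per unit length: φr_n = 0.75 × 0.6 × 550 × (0.707 × 5) = 874.9 N/mm.
337.5 ≤ 874.9 → adequate.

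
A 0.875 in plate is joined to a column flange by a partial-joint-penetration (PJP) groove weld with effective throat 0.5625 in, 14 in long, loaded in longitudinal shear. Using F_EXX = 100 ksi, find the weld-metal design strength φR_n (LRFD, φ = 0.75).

Effective throat (given) t_e = 0.5625 in.
A_we = 0.5625 × 14 = 7.875 in².
F_nw = 0.6 F_EXX = 60 ksi.
φR_n = 0.75 × 60 × 7.875 = 354.4 kip.

φR_n ≈ 354 kip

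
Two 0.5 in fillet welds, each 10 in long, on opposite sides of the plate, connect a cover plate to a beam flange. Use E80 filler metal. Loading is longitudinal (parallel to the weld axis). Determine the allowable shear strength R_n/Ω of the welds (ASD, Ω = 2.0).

R_n/Ω ≈ 170 kip

E80XX → F_EXX = 80 ksi.
Effective throat t_e = 0.707 × 0.5 = 0.3535 in.
Total length L = 20 in; A_we = 0.3535 × 20 = 7.07 in².
F_nw = 0.6 F_EXX = 0.6 × 80 = 48 ksi.
R_n = 48 × 7.07 = 339.4 kip; R_n/Ω = 339.4/2.0 = 169.7 kip.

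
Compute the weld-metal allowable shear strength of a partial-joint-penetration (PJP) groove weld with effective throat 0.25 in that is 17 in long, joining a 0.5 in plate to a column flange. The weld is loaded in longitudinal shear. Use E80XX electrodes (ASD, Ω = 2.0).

R_n/Ω ≈ 102 kips

E80XX → F_EXX = 80 ksi.
Effective throat (given) t_e = 0.25 in.
A_we = 0.25 × 17 = 4.25 in².
F_nw = 0.6 F_EXX = 48 ksi.
R_n/Ω = (48 × 4.25) / 2.0 = 102 kips.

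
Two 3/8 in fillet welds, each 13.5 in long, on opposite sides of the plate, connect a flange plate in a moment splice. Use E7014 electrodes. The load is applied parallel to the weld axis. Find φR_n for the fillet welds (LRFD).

φR_n ≈ 225 kips

E70XX → F_EXX = 70 ksi.
Effective throat t_e = 0.707 × 0.375 = 0.2651 in.
Total length L = 27 in; A_we = 0.2651 × 27 = 7.158 in².
F_nw = 0.6 F_EXX = 0.6 × 70 = 42 ksi.
φR_n = 0.75 × 42 × 7.158 = 225.5 kips.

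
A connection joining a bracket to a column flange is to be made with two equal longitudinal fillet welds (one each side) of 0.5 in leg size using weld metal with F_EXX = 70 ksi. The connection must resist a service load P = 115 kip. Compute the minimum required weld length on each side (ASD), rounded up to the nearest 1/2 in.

Throat t_e = 0.707 × 0.5 = 0.3535 in.
r_n/Ω = (0.6 × 70 × 0.3535) / 2.0 = 7.423 kip/in.
L_req = P / (r_n/Ω) = 115 / 7.423 = 15.49 in total.
Per side: 15.49 / 2 = 7.746 in.
Round up → use L = 8 in on each side.

L = 8 in on each side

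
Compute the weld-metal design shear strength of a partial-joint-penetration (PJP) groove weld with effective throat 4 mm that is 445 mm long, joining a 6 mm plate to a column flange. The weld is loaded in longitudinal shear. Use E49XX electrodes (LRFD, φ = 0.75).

φR_n ≈ 392 kN

E49XX → F_EXX = 490 MPa.
Effective throat (given) t_e = 4 mm.
A_we = 4 × 445 = 1780 mm².
F_nw = 0.6 F_EXX = 294 MPa.
φR_n = 0.75 × 294 × 1780 × 10⁻³ = 392.5 kN.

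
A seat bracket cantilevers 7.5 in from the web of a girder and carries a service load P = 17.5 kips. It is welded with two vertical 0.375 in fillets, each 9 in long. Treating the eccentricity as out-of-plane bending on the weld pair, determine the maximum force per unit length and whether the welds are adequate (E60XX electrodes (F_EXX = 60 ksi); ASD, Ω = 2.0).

L_w = 2 × 9 = 18 in; section modulus (unit throat) S = 2 × L²/6 = 27 in².
Direct shear f_v = P/L_w = 17.5/18 = 0.9722 kip/in.
Moment M = P × e = 17.5 × 7.5 = 131.25 kip·in; bending f_b = M/S = 4.861 kip/in.
f_max = √(f_v² + f_b²) = √(0.9722² + 4.861²) = 4.957 kip/in.
r_n/Ω = (1/2.0) × 0.6 × 60 × (0.707 × 0.375) = 4.772 kip/in → NOT adequate.

f_max ≈ 4.96 kip/in; NOT adequate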